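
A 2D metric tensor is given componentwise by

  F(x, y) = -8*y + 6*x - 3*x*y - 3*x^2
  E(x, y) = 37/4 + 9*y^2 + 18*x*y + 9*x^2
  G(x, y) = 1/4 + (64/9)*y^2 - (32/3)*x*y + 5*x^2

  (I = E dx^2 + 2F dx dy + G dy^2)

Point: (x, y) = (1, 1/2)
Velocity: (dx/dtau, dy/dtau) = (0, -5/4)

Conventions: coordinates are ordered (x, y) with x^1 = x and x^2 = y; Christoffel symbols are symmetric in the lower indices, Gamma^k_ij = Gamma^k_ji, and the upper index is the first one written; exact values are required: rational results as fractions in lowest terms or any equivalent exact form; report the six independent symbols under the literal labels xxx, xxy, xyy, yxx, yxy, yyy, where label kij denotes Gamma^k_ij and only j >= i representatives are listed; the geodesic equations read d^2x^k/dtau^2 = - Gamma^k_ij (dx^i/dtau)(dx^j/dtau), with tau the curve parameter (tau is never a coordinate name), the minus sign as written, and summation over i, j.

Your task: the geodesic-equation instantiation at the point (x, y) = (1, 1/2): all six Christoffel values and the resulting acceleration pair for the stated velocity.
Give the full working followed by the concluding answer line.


E = 59/2, F = -5/2, G = 61/36 at the point
E_x = 27, E_y = 27, F_x = -3/2, F_y = -11, G_x = 14/3, G_y = -32/9
EG - F^2 = 3149/72;  g^inv = (72/3149) * [[61/36, 5/2], [5/2, 59/2]]
first-kind symbols [ij,l] = (1/2)(d_i g_jl + d_j g_il - d_l g_ij): [xx,x] = E_x/2 = 27/2, [xx,y] = F_x - E_y/2 = -15, [xy,x] = E_y/2 = 27/2, [xy,y] = G_x/2 = 7/3, [yy,x] = F_y - G_x/2 = -40/3, [yy,y] = G_y/2 = -16/9
Gamma^x_ij = (G*[ij,x] - F*[ij,y])/(EG - F^2), Gamma^y_ij = (E*[ij,y] - F*[ij,x])/(EG - F^2)
Gamma_xxx = -1053/3149, Gamma_xxy = 2067/3149, Gamma_xyy = -5840/9447, Gamma_yxx = -29430/3149, Gamma_yxy = 7386/3149, Gamma_yyy = -6176/3149
d^2x/dtau^2 = -(Gamma_xxx*(0)^2 + 2*Gamma_xxy*(0)*(-5/4) + Gamma_xyy*(-5/4)^2) = 9125/9447
d^2y/dtau^2 = -(Gamma_yxx*(0)^2 + 2*Gamma_yxy*(0)*(-5/4) + Gamma_yyy*(-5/4)^2) = 9650/3149

Answer: Gamma_xxx = -1053/3149, Gamma_xxy = 2067/3149, Gamma_xyy = -5840/9447, Gamma_yxx = -29430/3149, Gamma_yxy = 7386/3149, Gamma_yyy = -6176/3149; accelerations (d^2x/dtau^2, d^2y/dtau^2) = (9125/9447, 9650/3149)


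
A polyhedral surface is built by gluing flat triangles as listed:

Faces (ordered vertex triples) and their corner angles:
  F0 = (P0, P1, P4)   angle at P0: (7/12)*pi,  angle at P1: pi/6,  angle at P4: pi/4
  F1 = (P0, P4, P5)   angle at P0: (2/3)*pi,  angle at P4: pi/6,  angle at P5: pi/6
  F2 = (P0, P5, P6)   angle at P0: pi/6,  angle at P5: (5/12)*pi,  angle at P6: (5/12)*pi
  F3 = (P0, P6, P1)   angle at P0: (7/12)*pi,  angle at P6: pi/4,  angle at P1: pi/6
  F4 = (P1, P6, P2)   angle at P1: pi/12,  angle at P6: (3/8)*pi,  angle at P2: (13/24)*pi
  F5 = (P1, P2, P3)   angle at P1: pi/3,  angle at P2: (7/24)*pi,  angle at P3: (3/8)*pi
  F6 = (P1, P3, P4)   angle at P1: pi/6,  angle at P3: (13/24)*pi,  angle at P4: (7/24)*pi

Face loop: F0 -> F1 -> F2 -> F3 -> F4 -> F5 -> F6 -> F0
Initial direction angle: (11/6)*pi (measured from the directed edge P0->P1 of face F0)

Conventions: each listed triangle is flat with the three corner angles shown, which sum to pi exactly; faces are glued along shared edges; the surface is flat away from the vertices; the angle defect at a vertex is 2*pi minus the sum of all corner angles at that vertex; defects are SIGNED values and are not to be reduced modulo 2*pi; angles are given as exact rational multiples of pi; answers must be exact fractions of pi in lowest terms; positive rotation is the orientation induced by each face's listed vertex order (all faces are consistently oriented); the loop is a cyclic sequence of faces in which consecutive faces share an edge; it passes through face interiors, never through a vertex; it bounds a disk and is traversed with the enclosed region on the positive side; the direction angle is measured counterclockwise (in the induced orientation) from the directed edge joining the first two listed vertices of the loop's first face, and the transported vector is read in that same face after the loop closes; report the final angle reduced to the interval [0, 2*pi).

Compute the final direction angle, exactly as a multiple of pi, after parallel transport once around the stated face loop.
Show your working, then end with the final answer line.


enclosed vertex P0: corner angles sum to 2*pi, defect = 2*pi - 2*pi = 0
enclosed vertex P1: corner angles sum to (11/12)*pi, defect = 2*pi - (11/12)*pi = (13/12)*pi
adding the enclosed defects to the starting angle (mod 2*pi, induced orientation) gives the holonomy
final angle = (11/6)*pi + (13/12)*pi = (11/12)*pi (mod 2*pi)

Answer: final direction angle = (11/12)*pi


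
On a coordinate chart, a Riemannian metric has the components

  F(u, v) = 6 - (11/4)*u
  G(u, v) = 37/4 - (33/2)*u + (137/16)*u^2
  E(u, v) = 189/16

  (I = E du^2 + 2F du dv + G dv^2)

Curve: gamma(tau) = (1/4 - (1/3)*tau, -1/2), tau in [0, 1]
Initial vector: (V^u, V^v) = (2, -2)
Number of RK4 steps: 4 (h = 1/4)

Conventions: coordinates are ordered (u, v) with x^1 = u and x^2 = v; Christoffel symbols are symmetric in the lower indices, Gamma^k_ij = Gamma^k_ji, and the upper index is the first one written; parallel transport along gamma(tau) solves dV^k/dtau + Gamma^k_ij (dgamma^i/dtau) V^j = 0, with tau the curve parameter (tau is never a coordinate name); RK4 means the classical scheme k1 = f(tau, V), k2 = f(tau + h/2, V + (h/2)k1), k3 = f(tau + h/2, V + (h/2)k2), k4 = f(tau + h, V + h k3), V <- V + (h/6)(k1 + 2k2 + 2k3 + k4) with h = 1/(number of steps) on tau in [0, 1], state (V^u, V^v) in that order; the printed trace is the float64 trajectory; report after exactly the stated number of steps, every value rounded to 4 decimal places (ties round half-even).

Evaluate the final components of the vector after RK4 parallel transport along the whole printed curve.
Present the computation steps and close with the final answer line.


gamma'(tau) = (-1/3, 0); f(tau, V)^k = -Gamma^k_ij(gamma(tau)) gamma'^i(tau) V^j; h = 1/4; intermediate values shown to 6 dp
curve data and Christoffel symbols at the stage parameters:
  tau = 0.000000: gamma = (0.250000, -0.500000), gamma' = (-0.333333, 0.000000); Gamma_uuu = 0.378110, Gamma_uuv = 0.840005, Gamma_uvv = 0.894976, Gamma_vuu = -0.840738, Gamma_vuv = -1.867775, Gamma_vvv = -0.840005
  tau = 0.125000: gamma = (0.208333, -0.500000), gamma' = (-0.333333, 0.000000); Gamma_uuu = 0.342329, Gamma_uuv = 0.804927, Gamma_uvv = 0.917211, Gamma_vuu = -0.745108, Gamma_vuv = -1.751991, Gamma_vvv = -0.804927
  tau = 0.250000: gamma = (0.166667, -0.500000), gamma' = (-0.333333, 0.000000); Gamma_uuu = 0.311771, Gamma_uuv = 0.773522, Gamma_uvv = 0.940488, Gamma_vuu = -0.664564, Gamma_vuv = -1.648823, Gamma_vvv = -0.773522
  tau = 0.375000: gamma = (0.125000, -0.500000), gamma' = (-0.333333, 0.000000); Gamma_uuu = 0.285462, Gamma_uuv = 0.745282, Gamma_uvv = 0.964672, Gamma_vuu = -0.596158, Gamma_vuv = -1.556446, Gamma_vvv = -0.745282
  tau = 0.500000: gamma = (0.083333, -0.500000), gamma' = (-0.333333, 0.000000); Gamma_uuu = 0.262644, Gamma_uuv = 0.719783, Gamma_uvv = 0.989647, Gamma_vuu = -0.537613, Gamma_vuv = -1.473345, Gamma_vvv = -0.719783
  tau = 0.625000: gamma = (0.041667, -0.500000), gamma' = (-0.333333, 0.000000); Gamma_uuu = 0.242718, Gamma_uuv = 0.696664, Gamma_uvv = 1.015313, Gamma_vuu = -0.487154, Gamma_vuv = -1.398260, Gamma_vvv = -0.696664
  tau = 0.750000: gamma = (0.000000, -0.500000), gamma' = (-0.333333, 0.000000); Gamma_uuu = 0.225208, Gamma_uuv = 0.675624, Gamma_uvv = 1.041587, Gamma_vuu = -0.443378, Gamma_vuv = -1.330134, Gamma_vvv = -0.675624
  tau = 0.875000: gamma = (-0.041667, -0.500000), gamma' = (-0.333333, 0.000000); Gamma_uuu = 0.209732, Gamma_uuv = 0.656406, Gamma_uvv = 1.068395, Gamma_vuu = -0.405172, Gamma_vuv = -1.268082, Gamma_vvv = -0.656406
  tau = 1.000000: gamma = (-0.083333, -0.500000), gamma' = (-0.333333, 0.000000); Gamma_uuu = 0.195981, Gamma_uuv = 0.638793, Gamma_uvv = 1.095677, Gamma_vuu = -0.371642, Gamma_vuv = -1.211356, Gamma_vvv = -0.638793
step 0: V^u = 2.0000, V^v = -2.0000
step 1: k1 = (-0.307930, 0.684692), k2 = (-0.289827, 0.630833), k3 = (-0.291375, 0.634203), k4 = (-0.274524, 0.585169); V <- V + (h/6)(k1 + 2k2 + 2k3 + k4): V^u = 1.9273, V^v = -1.8417
step 2: k1 = (-0.274566, 0.585258), k2 = (-0.259223, 0.541360), k3 = (-0.260403, 0.543826), k4 = (-0.246216, 0.503988); V <- V + (h/6)(k1 + 2k2 + 2k3 + k4): V^u = 1.8623, V^v = -1.7059
step 3: k1 = (-0.246241, 0.504038), k2 = (-0.233324, 0.468299), k3 = (-0.234231, 0.470119), k4 = (-0.222297, 0.437648); V <- V + (h/6)(k1 + 2k2 + 2k3 + k4): V^u = 1.8038, V^v = -1.5884
step 4: k1 = (-0.222312, 0.437678), k2 = (-0.211415, 0.408423), k3 = (-0.212119, 0.409784), k4 = (-0.202035, 0.383124); V <- V + (h/6)(k1 + 2k2 + 2k3 + k4): V^u = 1.7508, V^v = -1.4860

Answer: V^u = 1.7508, V^v = -1.4860


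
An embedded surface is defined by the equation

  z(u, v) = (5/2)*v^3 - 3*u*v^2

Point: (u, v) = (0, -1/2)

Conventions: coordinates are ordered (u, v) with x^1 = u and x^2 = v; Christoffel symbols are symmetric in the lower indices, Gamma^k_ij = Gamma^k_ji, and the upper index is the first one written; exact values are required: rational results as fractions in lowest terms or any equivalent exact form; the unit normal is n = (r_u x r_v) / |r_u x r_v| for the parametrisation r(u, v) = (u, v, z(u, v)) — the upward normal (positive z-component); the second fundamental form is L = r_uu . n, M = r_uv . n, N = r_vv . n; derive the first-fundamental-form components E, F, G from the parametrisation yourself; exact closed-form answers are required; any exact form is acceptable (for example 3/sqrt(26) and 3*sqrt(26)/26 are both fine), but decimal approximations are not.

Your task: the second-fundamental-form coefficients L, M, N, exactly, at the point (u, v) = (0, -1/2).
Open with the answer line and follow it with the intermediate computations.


Answer: L = 0, M = 24*sqrt(13)/65, N = -12*sqrt(13)/13

z_u = -3/4, z_v = 15/8, z_uu = 0, z_uv = 3, z_vv = -15/2
E = 25/16, F = -45/32, G = 289/64; answer radicand W^2 = 325/64
unnormalised second-form numerators: l = 0, m = 3, n = -15/2; L = l/sqrt(325/64), and similarly M = m/sqrt(W^2), N = n/sqrt(W^2)


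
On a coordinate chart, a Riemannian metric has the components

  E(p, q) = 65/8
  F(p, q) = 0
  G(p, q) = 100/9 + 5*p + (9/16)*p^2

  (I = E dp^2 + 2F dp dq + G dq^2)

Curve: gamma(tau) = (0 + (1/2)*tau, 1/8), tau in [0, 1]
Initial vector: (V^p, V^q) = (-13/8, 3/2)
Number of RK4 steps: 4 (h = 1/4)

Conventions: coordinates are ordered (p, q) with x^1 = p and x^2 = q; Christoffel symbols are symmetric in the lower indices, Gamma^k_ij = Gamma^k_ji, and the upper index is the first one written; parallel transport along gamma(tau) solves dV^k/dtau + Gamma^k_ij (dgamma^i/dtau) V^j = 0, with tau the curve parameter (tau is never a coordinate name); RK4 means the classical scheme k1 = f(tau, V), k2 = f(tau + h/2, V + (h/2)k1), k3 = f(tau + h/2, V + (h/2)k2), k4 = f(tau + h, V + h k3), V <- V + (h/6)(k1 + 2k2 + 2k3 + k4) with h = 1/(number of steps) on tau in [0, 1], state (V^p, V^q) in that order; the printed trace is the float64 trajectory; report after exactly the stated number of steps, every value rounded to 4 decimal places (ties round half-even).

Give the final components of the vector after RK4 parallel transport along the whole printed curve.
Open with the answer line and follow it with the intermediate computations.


Answer: V^p = -1.6250, V^q = 1.3483

gamma'(tau) = (1/2, 0); f(tau, V)^k = -Gamma^k_ij(gamma(tau)) gamma'^i(tau) V^j; h = 1/4; intermediate values shown to 6 dp
curve data and Christoffel symbols at the stage parameters:
  tau = 0.000000: gamma = (0.000000, 0.125000), gamma' = (0.500000, 0.000000); Gamma_ppp = 0.000000, Gamma_ppq = 0.000000, Gamma_pqq = -0.307692, Gamma_qpp = 0.000000, Gamma_qpq = 0.225000, Gamma_qqq = 0.000000
  tau = 0.125000: gamma = (0.062500, 0.125000), gamma' = (0.500000, 0.000000); Gamma_ppp = 0.000000, Gamma_ppq = 0.000000, Gamma_pqq = -0.312019, Gamma_qpp = 0.000000, Gamma_qpq = 0.221880, Gamma_qqq = 0.000000
  tau = 0.250000: gamma = (0.125000, 0.125000), gamma' = (0.500000, 0.000000); Gamma_ppp = 0.000000, Gamma_ppq = 0.000000, Gamma_pqq = -0.316346, Gamma_qpp = 0.000000, Gamma_qpq = 0.218845, Gamma_qqq = 0.000000
  tau = 0.375000: gamma = (0.187500, 0.125000), gamma' = (0.500000, 0.000000); Gamma_ppp = 0.000000, Gamma_ppq = 0.000000, Gamma_pqq = -0.320673, Gamma_qpp = 0.000000, Gamma_qpq = 0.215892, Gamma_qqq = 0.000000
  tau = 0.500000: gamma = (0.250000, 0.125000), gamma' = (0.500000, 0.000000); Gamma_ppp = 0.000000, Gamma_ppq = 0.000000, Gamma_pqq = -0.325000, Gamma_qpp = 0.000000, Gamma_qpq = 0.213018, Gamma_qqq = 0.000000
  tau = 0.625000: gamma = (0.312500, 0.125000), gamma' = (0.500000, 0.000000); Gamma_ppp = 0.000000, Gamma_ppq = 0.000000, Gamma_pqq = -0.329327, Gamma_qpp = 0.000000, Gamma_qpq = 0.210219, Gamma_qqq = 0.000000
  tau = 0.750000: gamma = (0.375000, 0.125000), gamma' = (0.500000, 0.000000); Gamma_ppp = 0.000000, Gamma_ppq = 0.000000, Gamma_pqq = -0.333654, Gamma_qpp = 0.000000, Gamma_qpq = 0.207493, Gamma_qqq = 0.000000
  tau = 0.875000: gamma = (0.437500, 0.125000), gamma' = (0.500000, 0.000000); Gamma_ppp = 0.000000, Gamma_ppq = 0.000000, Gamma_pqq = -0.337981, Gamma_qpp = 0.000000, Gamma_qpq = 0.204836, Gamma_qqq = 0.000000
  tau = 1.000000: gamma = (0.500000, 0.125000), gamma' = (0.500000, 0.000000); Gamma_ppp = 0.000000, Gamma_ppq = 0.000000, Gamma_pqq = -0.342308, Gamma_qpp = 0.000000, Gamma_qpq = 0.202247, Gamma_qqq = 0.000000
step 0: V^p = -1.6250, V^q = 1.5000
step 1: k1 = (0.000000, -0.168750), k2 = (0.000000, -0.164070), k3 = (0.000000, -0.164135), k4 = (0.000000, -0.159644); V <- V + (h/6)(k1 + 2k2 + 2k3 + k4): V^p = -1.6250, V^q = 1.4590
step 2: k1 = (0.000000, -0.159644), k2 = (0.000000, -0.155336), k3 = (0.000000, -0.155394), k4 = (0.000000, -0.151255); V <- V + (h/6)(k1 + 2k2 + 2k3 + k4): V^p = -1.6250, V^q = 1.4201
step 3: k1 = (0.000000, -0.151255), k2 = (0.000000, -0.147281), k3 = (0.000000, -0.147333), k4 = (0.000000, -0.143511); V <- V + (h/6)(k1 + 2k2 + 2k3 + k4): V^p = -1.6250, V^q = 1.3833
step 4: k1 = (0.000000, -0.143511), k2 = (0.000000, -0.139836), k3 = (0.000000, -0.139883), k4 = (0.000000, -0.136346); V <- V + (h/6)(k1 + 2k2 + 2k3 + k4): V^p = -1.6250, V^q = 1.3483


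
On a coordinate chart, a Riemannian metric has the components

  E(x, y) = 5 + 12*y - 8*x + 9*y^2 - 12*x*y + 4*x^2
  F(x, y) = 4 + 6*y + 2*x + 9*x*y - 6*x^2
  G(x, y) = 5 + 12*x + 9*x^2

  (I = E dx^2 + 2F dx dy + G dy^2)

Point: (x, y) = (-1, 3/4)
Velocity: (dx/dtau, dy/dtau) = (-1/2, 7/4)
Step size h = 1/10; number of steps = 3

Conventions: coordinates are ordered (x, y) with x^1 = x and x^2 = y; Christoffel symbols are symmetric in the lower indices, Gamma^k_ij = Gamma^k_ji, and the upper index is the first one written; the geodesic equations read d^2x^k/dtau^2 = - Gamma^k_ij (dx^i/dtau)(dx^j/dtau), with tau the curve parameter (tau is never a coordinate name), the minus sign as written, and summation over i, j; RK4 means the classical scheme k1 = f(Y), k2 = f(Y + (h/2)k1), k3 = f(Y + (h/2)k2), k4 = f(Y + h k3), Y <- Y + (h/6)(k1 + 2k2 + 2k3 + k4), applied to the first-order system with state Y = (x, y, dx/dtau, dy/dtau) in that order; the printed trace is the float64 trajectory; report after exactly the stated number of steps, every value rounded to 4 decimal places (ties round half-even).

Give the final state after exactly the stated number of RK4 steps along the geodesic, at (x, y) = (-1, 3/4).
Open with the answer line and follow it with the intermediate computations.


Answer: x = -1.1194, y = 1.2700, dx/dtau = -0.3186, dy/dtau = 1.7199

f(Y) = (dx/dtau, dy/dtau, -Gamma^x_ij Y'^i Y'^j, -Gamma^y_ij Y'^i Y'^j) with the Gammas evaluated at the stage position; h = 0.100000; intermediate values shown to 6 dp
step 0: x = -1.0000, y = 0.7500, dx/dtau = -0.5000, dy/dtau = 1.7500
step 1:
  k1: at (x, y) = (-1.000000, 0.750000), (dx/dtau, dy/dtau) = (-0.500000, 1.750000); Gamma_xxx = -0.304414, Gamma_xxy = 0.456621, Gamma_xyy = 0.000000, Gamma_yxx = 0.048706, Gamma_yxy = -0.073059, Gamma_yyy = 0.000000; k1 = (-0.500000, 1.750000, 0.875190, -0.140030)
  k2: at (x, y) = (-1.025000, 0.837500), (dx/dtau, dy/dtau) = (-0.456240, 1.742998); Gamma_xxx = -0.290235, Gamma_xxy = 0.435352, Gamma_xyy = 0.000000, Gamma_yxx = 0.047543, Gamma_yxy = -0.071315, Gamma_yyy = 0.000000; k2 = (-0.456240, 1.742998, 0.752821, -0.123319)
  k3: at (x, y) = (-1.022812, 0.837150), (dx/dtau, dy/dtau) = (-0.462359, 1.743834); Gamma_xxx = -0.290542, Gamma_xxy = 0.435814, Gamma_xyy = 0.000000, Gamma_yxx = 0.047342, Gamma_yxy = -0.071013, Gamma_yyy = 0.000000; k3 = (-0.462359, 1.743834, 0.764884, -0.124633)
  k4: at (x, y) = (-1.046236, 0.924383), (dx/dtau, dy/dtau) = (-0.423512, 1.737537); Gamma_xxx = -0.277772, Gamma_xxy = 0.416659, Gamma_xyy = 0.000000, Gamma_yxx = 0.046070, Gamma_yxy = -0.069106, Gamma_yyy = 0.000000; k4 = (-0.423512, 1.737537, 0.663033, -0.109968)
  Y <- Y + (h/6)(k1 + 2k2 + 2k3 + k4): x = -1.0460, y = 0.9244, dx/dtau = -0.4238, dy/dtau = 1.7376
step 2:
  k1: at (x, y) = (-1.046012, 0.924353), (dx/dtau, dy/dtau) = (-0.423773, 1.737568); Gamma_xxx = -0.277801, Gamma_xxy = 0.416701, Gamma_xyy = 0.000000, Gamma_yxx = 0.046051, Gamma_yxy = -0.069077, Gamma_yyy = 0.000000; k1 = (-0.423773, 1.737568, 0.663551, -0.109998)
  k2: at (x, y) = (-1.067200, 1.011232), (dx/dtau, dy/dtau) = (-0.390595, 1.732068); Gamma_xxx = -0.266346, Gamma_xxy = 0.399519, Gamma_xyy = 0.000000, Gamma_yxx = 0.044648, Gamma_yxy = -0.066972, Gamma_yyy = 0.000000; k2 = (-0.390595, 1.732068, 0.581214, -0.097430)
  k3: at (x, y) = (-1.065542, 1.010957), (dx/dtau, dy/dtau) = (-0.394712, 1.732697); Gamma_xxx = -0.266545, Gamma_xxy = 0.399818, Gamma_xyy = 0.000000, Gamma_yxx = 0.044522, Gamma_yxy = -0.066783, Gamma_yyy = 0.000000; k3 = (-0.394712, 1.732697, 0.588411, -0.098285)
  k4: at (x, y) = (-1.085483, 1.097623), (dx/dtau, dy/dtau) = (-0.364932, 1.727740); Gamma_xxx = -0.256104, Gamma_xxy = 0.384156, Gamma_xyy = 0.000000, Gamma_yxx = 0.043112, Gamma_yxy = -0.064668, Gamma_yyy = 0.000000; k4 = (-0.364932, 1.727740, 0.518533, -0.087289)
  Y <- Y + (h/6)(k1 + 2k2 + 2k3 + k4): x = -1.0853, y = 1.0976, dx/dtau = -0.3651, dy/dtau = 1.7278
step 3:
  k1: at (x, y) = (-1.085334, 1.097601), (dx/dtau, dy/dtau) = (-0.365084, 1.727756); Gamma_xxx = -0.256121, Gamma_xxy = 0.384181, Gamma_xyy = 0.000000, Gamma_yxx = 0.043102, Gamma_yxy = -0.064652, Gamma_yyy = 0.000000; k1 = (-0.365084, 1.727756, 0.518801, -0.087307)
  k2: at (x, y) = (-1.103588, 1.183988), (dx/dtau, dy/dtau) = (-0.339144, 1.723391); Gamma_xxx = -0.246626, Gamma_xxy = 0.369939, Gamma_xyy = 0.000000, Gamma_yxx = 0.041663, Gamma_yxy = -0.062494, Gamma_yyy = 0.000000; k2 = (-0.339144, 1.723391, 0.460808, -0.077845)
  k3: at (x, y) = (-1.102291, 1.183770), (dx/dtau, dy/dtau) = (-0.342043, 1.723864); Gamma_xxx = -0.246760, Gamma_xxy = 0.370140, Gamma_xyy = 0.000000, Gamma_yxx = 0.041579, Gamma_yxy = -0.062369, Gamma_yyy = 0.000000; k3 = (-0.342043, 1.723864, 0.465366, -0.078414)
  k4: at (x, y) = (-1.119538, 1.269987), (dx/dtau, dy/dtau) = (-0.318547, 1.719915); Gamma_xxx = -0.238022, Gamma_xxy = 0.357032, Gamma_xyy = 0.000000, Gamma_yxx = 0.040176, Gamma_yxy = -0.060264, Gamma_yyy = 0.000000; k4 = (-0.318547, 1.719915, 0.415370, -0.070111)
  Y <- Y + (h/6)(k1 + 2k2 + 2k3 + k4): x = -1.1194, y = 1.2700, dx/dtau = -0.3186, dy/dtau = 1.7199


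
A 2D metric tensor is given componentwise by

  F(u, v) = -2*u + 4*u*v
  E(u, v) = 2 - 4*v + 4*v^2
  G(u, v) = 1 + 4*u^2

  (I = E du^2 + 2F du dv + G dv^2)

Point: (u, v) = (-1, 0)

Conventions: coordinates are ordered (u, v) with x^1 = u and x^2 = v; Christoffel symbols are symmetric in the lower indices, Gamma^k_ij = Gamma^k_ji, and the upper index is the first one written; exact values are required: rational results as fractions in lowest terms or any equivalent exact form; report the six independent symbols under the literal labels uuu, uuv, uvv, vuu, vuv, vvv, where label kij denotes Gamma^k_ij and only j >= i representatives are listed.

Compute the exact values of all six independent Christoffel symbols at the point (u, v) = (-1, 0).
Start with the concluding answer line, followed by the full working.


Answer: Gamma_uuu = 0, Gamma_uuv = -1/3, Gamma_uvv = 0, Gamma_vuu = 0, Gamma_vuv = -2/3, Gamma_vvv = 0

E = 2, F = 2, G = 5 at the point
E_u = 0, E_v = -4, F_u = -2, F_v = -4, G_u = -8, G_v = 0
EG - F^2 = 6;  g^inv = (1/6) * [[5, -2], [-2, 2]]
first-kind symbols [ij,l] = (1/2)(d_i g_jl + d_j g_il - d_l g_ij): [uu,u] = E_u/2 = 0, [uu,v] = F_u - E_v/2 = 0, [uv,u] = E_v/2 = -2, [uv,v] = G_u/2 = -4, [vv,u] = F_v - G_u/2 = 0, [vv,v] = G_v/2 = 0
Gamma^u_ij = (G*[ij,u] - F*[ij,v])/(EG - F^2), Gamma^v_ij = (E*[ij,v] - F*[ij,u])/(EG - F^2)


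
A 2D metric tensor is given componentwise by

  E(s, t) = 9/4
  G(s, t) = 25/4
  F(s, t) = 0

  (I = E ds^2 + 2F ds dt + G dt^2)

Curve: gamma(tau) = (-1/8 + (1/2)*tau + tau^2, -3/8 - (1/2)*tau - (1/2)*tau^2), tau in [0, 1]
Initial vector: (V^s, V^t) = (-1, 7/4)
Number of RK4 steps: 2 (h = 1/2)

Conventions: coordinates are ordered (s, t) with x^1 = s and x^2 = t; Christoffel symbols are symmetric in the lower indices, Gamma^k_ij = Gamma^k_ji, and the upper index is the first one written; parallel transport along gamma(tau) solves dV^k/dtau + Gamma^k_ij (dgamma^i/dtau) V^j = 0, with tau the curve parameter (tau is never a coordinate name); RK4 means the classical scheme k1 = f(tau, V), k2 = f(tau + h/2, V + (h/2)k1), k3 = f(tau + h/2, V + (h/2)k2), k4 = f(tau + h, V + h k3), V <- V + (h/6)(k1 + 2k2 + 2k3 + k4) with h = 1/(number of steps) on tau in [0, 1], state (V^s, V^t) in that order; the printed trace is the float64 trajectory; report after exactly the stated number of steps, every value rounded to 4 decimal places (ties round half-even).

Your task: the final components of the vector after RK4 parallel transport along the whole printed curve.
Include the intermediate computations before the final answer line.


gamma'(tau) = (1/2 + 2*tau, -1/2 - tau); f(tau, V)^k = -Gamma^k_ij(gamma(tau)) gamma'^i(tau) V^j; h = 1/2; intermediate values shown to 6 dp
curve data and Christoffel symbols at the stage parameters:
  tau = 0.000000: gamma = (-0.125000, -0.375000), gamma' = (0.500000, -0.500000); Gamma_sss = 0.000000, Gamma_sst = 0.000000, Gamma_stt = 0.000000, Gamma_tss = 0.000000, Gamma_tst = 0.000000, Gamma_ttt = 0.000000
  tau = 0.250000: gamma = (0.062500, -0.531250), gamma' = (1.000000, -0.750000); Gamma_sss = 0.000000, Gamma_sst = 0.000000, Gamma_stt = 0.000000, Gamma_tss = 0.000000, Gamma_tst = 0.000000, Gamma_ttt = 0.000000
  tau = 0.500000: gamma = (0.375000, -0.750000), gamma' = (1.500000, -1.000000); Gamma_sss = 0.000000, Gamma_sst = 0.000000, Gamma_stt = 0.000000, Gamma_tss = 0.000000, Gamma_tst = 0.000000, Gamma_ttt = 0.000000
  tau = 0.750000: gamma = (0.812500, -1.031250), gamma' = (2.000000, -1.250000); Gamma_sss = 0.000000, Gamma_sst = 0.000000, Gamma_stt = 0.000000, Gamma_tss = 0.000000, Gamma_tst = 0.000000, Gamma_ttt = 0.000000
  tau = 1.000000: gamma = (1.375000, -1.375000), gamma' = (2.500000, -1.500000); Gamma_sss = 0.000000, Gamma_sst = 0.000000, Gamma_stt = 0.000000, Gamma_tss = 0.000000, Gamma_tst = 0.000000, Gamma_ttt = 0.000000
step 0: V^s = -1.0000, V^t = 1.7500
step 1: k1 = (0.000000, 0.000000), k2 = (0.000000, 0.000000), k3 = (0.000000, 0.000000), k4 = (0.000000, 0.000000); V <- V + (h/6)(k1 + 2k2 + 2k3 + k4): V^s = -1.0000, V^t = 1.7500
step 2: k1 = (0.000000, 0.000000), k2 = (0.000000, 0.000000), k3 = (0.000000, 0.000000), k4 = (0.000000, 0.000000); V <- V + (h/6)(k1 + 2k2 + 2k3 + k4): V^s = -1.0000, V^t = 1.7500

Answer: V^s = -1.0000, V^t = 1.7500


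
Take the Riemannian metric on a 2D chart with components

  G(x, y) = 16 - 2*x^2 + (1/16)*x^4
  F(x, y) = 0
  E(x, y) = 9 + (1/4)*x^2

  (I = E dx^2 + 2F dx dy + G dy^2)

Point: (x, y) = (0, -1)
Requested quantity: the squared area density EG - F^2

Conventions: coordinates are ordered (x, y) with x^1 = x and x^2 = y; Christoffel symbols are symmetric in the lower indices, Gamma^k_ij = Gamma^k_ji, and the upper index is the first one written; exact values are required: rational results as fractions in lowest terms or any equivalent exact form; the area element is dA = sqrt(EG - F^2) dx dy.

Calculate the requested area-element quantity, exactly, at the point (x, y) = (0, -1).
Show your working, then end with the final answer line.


E = 9, F = 0, G = 16; EG - F^2 = 144

Answer: EG - F^2 = 144


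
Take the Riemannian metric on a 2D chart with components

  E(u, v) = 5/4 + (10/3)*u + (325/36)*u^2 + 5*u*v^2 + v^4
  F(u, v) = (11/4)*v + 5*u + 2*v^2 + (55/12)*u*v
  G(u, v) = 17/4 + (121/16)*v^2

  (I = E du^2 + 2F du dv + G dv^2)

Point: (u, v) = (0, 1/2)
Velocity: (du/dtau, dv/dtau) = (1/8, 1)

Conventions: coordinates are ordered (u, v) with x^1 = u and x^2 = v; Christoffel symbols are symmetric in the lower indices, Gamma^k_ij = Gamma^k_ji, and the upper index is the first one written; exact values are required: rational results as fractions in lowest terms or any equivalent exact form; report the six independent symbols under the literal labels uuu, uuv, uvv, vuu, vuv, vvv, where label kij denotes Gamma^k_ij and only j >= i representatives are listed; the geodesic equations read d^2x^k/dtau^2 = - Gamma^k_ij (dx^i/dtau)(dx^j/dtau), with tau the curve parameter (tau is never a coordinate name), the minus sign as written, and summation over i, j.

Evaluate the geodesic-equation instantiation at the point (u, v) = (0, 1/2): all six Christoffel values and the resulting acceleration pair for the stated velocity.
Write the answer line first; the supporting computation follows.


Answer: Gamma_uuu = 890/4653, Gamma_uuv = 524/1551, Gamma_uvv = 2512/517, Gamma_vuu = 1688/1551, Gamma_vuv = -160/1551, Gamma_vvv = -1346/1551; accelerations (d^2u/dtau^2, d^2v/dtau^2) = (-736477/148896, 10877/12408)

E = 21/16, F = 15/8, G = 393/64 at the point
E_u = 55/12, E_v = 1/2, F_u = 175/24, F_v = 19/4, G_u = 0, G_v = 121/16
EG - F^2 = 4653/1024;  g^inv = (1024/4653) * [[393/64, -15/8], [-15/8, 21/16]]
first-kind symbols [ij,l] = (1/2)(d_i g_jl + d_j g_il - d_l g_ij): [uu,u] = E_u/2 = 55/24, [uu,v] = F_u - E_v/2 = 169/24, [uv,u] = E_v/2 = 1/4, [uv,v] = G_u/2 = 0, [vv,u] = F_v - G_u/2 = 19/4, [vv,v] = G_v/2 = 121/32
Gamma^u_ij = (G*[ij,u] - F*[ij,v])/(EG - F^2), Gamma^v_ij = (E*[ij,v] - F*[ij,u])/(EG - F^2)
Gamma_uuu = 890/4653, Gamma_uuv = 524/1551, Gamma_uvv = 2512/517, Gamma_vuu = 1688/1551, Gamma_vuv = -160/1551, Gamma_vvv = -1346/1551
d^2u/dtau^2 = -(Gamma_uuu*(1/8)^2 + 2*Gamma_uuv*(1/8)*(1) + Gamma_uvv*(1)^2) = -736477/148896
d^2v/dtau^2 = -(Gamma_vuu*(1/8)^2 + 2*Gamma_vuv*(1/8)*(1) + Gamma_vvv*(1)^2) = 10877/12408


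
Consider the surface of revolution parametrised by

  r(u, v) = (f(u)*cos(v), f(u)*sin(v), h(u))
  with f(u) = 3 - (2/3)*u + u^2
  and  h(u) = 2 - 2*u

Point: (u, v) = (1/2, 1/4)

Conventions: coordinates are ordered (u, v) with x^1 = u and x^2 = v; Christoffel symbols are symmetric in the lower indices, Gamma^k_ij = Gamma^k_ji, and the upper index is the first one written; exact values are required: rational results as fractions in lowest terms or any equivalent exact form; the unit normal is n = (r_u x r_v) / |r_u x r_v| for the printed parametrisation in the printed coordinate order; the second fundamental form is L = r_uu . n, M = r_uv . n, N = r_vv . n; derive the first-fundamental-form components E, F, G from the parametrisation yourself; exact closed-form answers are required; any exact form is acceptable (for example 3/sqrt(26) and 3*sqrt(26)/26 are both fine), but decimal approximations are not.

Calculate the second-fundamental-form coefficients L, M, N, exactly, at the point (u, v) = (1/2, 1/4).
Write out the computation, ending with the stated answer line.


f = 35/12, f' = 1/3, f'' = 2, h' = -2, h'' = 0
E = 37/9, F = 0, G = 1225/144; answer radicand W^2 = 37/9
unnormalised second-form numerators: l = 4, m = 0, n = -35/6; L = l/sqrt(37/9), and similarly M = m/sqrt(W^2), N = n/sqrt(W^2)

Answer: L = 12*sqrt(37)/37, M = 0, N = -35*sqrt(37)/74


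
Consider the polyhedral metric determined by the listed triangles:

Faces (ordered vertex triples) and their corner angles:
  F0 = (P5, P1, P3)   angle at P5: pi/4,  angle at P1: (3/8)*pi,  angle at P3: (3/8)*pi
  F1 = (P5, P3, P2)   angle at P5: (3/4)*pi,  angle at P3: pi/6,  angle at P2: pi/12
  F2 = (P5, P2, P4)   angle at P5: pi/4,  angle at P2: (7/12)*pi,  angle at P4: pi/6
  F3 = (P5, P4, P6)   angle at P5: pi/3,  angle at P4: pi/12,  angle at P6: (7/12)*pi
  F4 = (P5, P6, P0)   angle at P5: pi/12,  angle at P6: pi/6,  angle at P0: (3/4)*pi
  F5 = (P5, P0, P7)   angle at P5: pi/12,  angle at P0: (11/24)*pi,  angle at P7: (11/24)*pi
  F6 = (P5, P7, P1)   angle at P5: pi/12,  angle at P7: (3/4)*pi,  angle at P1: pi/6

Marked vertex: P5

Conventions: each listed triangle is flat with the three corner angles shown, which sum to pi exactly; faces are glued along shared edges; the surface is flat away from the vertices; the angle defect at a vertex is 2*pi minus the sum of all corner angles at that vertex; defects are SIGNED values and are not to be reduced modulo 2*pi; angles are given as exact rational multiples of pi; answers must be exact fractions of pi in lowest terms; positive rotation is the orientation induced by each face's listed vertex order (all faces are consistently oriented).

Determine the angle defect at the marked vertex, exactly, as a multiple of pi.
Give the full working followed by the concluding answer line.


Sum of corner angles at P5: (11/6)*pi
defect = 2*pi - (11/6)*pi

Answer: defect(P5) = pi/6


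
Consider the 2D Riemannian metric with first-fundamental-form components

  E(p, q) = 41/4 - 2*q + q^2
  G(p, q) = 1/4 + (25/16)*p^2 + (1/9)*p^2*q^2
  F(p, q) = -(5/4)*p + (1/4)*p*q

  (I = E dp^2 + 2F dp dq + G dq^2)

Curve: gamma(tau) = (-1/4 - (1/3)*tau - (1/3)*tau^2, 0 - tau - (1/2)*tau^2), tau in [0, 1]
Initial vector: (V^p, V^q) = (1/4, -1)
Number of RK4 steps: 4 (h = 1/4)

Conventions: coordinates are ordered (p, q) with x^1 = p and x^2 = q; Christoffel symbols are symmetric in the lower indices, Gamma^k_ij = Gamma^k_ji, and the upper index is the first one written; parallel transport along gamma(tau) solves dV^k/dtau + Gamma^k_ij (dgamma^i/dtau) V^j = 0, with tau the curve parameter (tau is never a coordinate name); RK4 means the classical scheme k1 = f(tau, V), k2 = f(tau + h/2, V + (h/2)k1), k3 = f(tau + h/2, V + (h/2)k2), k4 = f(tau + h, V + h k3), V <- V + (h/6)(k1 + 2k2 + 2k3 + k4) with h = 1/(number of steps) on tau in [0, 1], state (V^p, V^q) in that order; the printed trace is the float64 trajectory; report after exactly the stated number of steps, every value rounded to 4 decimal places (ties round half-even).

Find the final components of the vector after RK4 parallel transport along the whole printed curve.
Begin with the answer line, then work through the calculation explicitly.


Answer: V^p = 0.1795, V^q = -0.6095

gamma'(tau) = (-1/3 - (2/3)*tau, -1 - tau); f(tau, V)^k = -Gamma^k_ij(gamma(tau)) gamma'^i(tau) V^j; h = 1/4; intermediate values shown to 6 dp
curve data and Christoffel symbols at the stage parameters:
  tau = 0.000000: gamma = (-0.250000, 0.000000), gamma' = (-0.333333, -1.000000); Gamma_ppp = 0.022542, Gamma_ppq = -0.065089, Gamma_pqq = 0.032914, Gamma_qpp = -0.739363, Gamma_qpq = -1.065089, Gamma_qqq = -0.029586
  tau = 0.125000: gamma = (-0.296875, -0.132812), gamma' = (-0.416667, -1.125000); Gamma_ppp = 0.014539, Gamma_ppq = -0.066607, Gamma_pqq = 0.038538, Gamma_qpp = -0.402000, Gamma_qpq = -1.131978, Gamma_qqq = -0.041202
  tau = 0.250000: gamma = (-0.354167, -0.281250), gamma' = (-0.500000, -1.250000); Gamma_ppp = 0.003927, Gamma_ppq = -0.067216, Gamma_pqq = 0.045379, Gamma_qpp = -0.091478, Gamma_qpq = -1.174403, Gamma_qqq = -0.056229
  tau = 0.375000: gamma = (-0.421875, -0.445312), gamma' = (-0.583333, -1.375000); Gamma_ppp = -0.008458, Gamma_ppq = -0.067515, Gamma_pqq = 0.053411, Gamma_qpp = 0.166992, Gamma_qpq = -1.183619, Gamma_qqq = -0.074210
  tau = 0.500000: gamma = (-0.500000, -0.625000), gamma' = (-0.666667, -1.500000); Gamma_ppp = -0.021209, Gamma_ppq = -0.068129, Gamma_pqq = 0.062586, Gamma_qpp = 0.358667, Gamma_qpq = -1.158982, Gamma_qqq = -0.094196
  tau = 0.625000: gamma = (-0.588542, -0.820312), gamma' = (-0.750000, -1.625000); Gamma_ppp = -0.032812, Gamma_ppq = -0.069468, Gamma_pqq = 0.072823, Gamma_qpp = 0.481366, Gamma_qpq = -1.106460, Gamma_qqq = -0.114959
  tau = 0.750000: gamma = (-0.687500, -1.031250), gamma' = (-0.833333, -1.750000); Gamma_ppp = -0.042079, Gamma_ppq = -0.071626, Gamma_pqq = 0.084015, Gamma_qpp = 0.542963, Gamma_qpq = -1.035266, Gamma_qqq = -0.135248
  tau = 0.875000: gamma = (-0.796875, -1.257812), gamma' = (-0.916667, -1.875000); Gamma_ppp = -0.048371, Gamma_ppq = -0.074415, Gamma_pqq = 0.096040, Gamma_qpp = 0.556689, Gamma_qpq = -0.954645, Gamma_qqq = -0.153991
  tau = 1.000000: gamma = (-0.916667, -1.500000), gamma' = (-1.000000, -2.000000); Gamma_ppp = -0.051593, Gamma_ppq = -0.077491, Gamma_pqq = 0.108780, Gamma_qpp = 0.536859, Gamma_qpq = -0.871983, Gamma_qqq = -0.170379
step 0: V^p = 0.2500, V^q = -1.0000
step 1: k1 = (-0.025612, 0.056730), k2 = (-0.032489, 0.158706), k3 = (-0.032231, 0.153341), k4 = (-0.042082, 0.266044); V <- V + (h/6)(k1 + 2k2 + 2k3 + k4): V^p = 0.2418, V^q = -0.9605
step 2: k1 = (-0.042044, 0.265546), k2 = (-0.054707, 0.373006), k3 = (-0.054095, 0.364783), k4 = (-0.068683, 0.452295); V <- V + (h/6)(k1 + 2k2 + 2k3 + k4): V^p = 0.2281, V^q = -0.8692
step 3: k1 = (-0.068655, 0.452351), k2 = (-0.084007, 0.510693), k3 = (-0.083260, 0.506037), k4 = (-0.098113, 0.534710); V <- V + (h/6)(k1 + 2k2 + 2k3 + k4): V^p = 0.2072, V^q = -0.7433
step 4: k1 = (-0.098158, 0.535528), k2 = (-0.111503, 0.537695), k3 = (-0.111166, 0.539515), k4 = (-0.122286, 0.521270); V <- V + (h/6)(k1 + 2k2 + 2k3 + k4): V^p = 0.1795, V^q = -0.6095


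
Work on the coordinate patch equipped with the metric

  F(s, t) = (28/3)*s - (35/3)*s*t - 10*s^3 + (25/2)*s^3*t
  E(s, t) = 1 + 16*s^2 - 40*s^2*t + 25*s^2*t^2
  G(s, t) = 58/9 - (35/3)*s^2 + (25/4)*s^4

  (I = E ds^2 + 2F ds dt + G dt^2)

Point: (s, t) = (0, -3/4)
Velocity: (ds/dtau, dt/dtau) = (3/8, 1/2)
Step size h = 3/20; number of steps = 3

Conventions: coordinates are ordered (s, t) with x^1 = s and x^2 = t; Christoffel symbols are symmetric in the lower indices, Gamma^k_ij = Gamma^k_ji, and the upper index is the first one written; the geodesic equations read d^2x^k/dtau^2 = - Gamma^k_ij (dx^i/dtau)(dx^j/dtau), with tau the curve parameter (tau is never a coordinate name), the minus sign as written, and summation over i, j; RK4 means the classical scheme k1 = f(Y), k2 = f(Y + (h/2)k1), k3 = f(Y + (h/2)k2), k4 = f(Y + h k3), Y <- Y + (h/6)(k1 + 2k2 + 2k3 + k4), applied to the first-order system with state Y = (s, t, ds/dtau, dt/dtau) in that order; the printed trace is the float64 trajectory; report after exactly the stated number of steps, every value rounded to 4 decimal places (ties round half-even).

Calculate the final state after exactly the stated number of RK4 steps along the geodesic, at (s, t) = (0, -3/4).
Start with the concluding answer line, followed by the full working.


Answer: s = 0.1636, t = -0.5579, ds/dtau = 0.3457, dt/dtau = 0.3701

f(Y) = (ds/dtau, dt/dtau, -Gamma^s_ij Y'^i Y'^j, -Gamma^t_ij Y'^i Y'^j) with the Gammas evaluated at the stage position; h = 0.150000; intermediate values shown to 6 dp
step 0: s = 0.0000, t = -0.7500, ds/dtau = 0.3750, dt/dtau = 0.5000
step 1:
  k1: at (s, t) = (0.000000, -0.750000), (ds/dtau, dt/dtau) = (0.375000, 0.500000); Gamma_sss = 0.000000, Gamma_sst = 0.000000, Gamma_stt = 0.000000, Gamma_tss = 2.806034, Gamma_tst = 0.000000, Gamma_ttt = 0.000000; k1 = (0.375000, 0.500000, 0.000000, -0.394599)
  k2: at (s, t) = (0.028125, -0.712500), (ds/dtau, dt/dtau) = (0.375000, 0.470405); Gamma_sss = 0.248209, Gamma_sst = -0.004615, Gamma_stt = 0.000000, Gamma_tss = 2.720622, Gamma_tst = -0.050590, Gamma_ttt = 0.000000; k2 = (0.375000, 0.470405, -0.033276, -0.364739)
  k3: at (s, t) = (0.028125, -0.714720), (ds/dtau, dt/dtau) = (0.372504, 0.472645); Gamma_sss = 0.248933, Gamma_sst = -0.004622, Gamma_stt = 0.000000, Gamma_tss = 2.724558, Gamma_tst = -0.050589, Gamma_ttt = 0.000000; k3 = (0.372504, 0.472645, -0.032914, -0.360245)
  k4: at (s, t) = (0.055876, -0.679103), (ds/dtau, dt/dtau) = (0.370063, 0.445963); Gamma_sss = 0.464526, Gamma_sst = -0.017548, Gamma_stt = 0.000000, Gamma_tss = 2.614212, Gamma_tst = -0.098756, Gamma_ttt = 0.000000; k4 = (0.370063, 0.445963, -0.057823, -0.325411)
  Y <- Y + (h/6)(k1 + 2k2 + 2k3 + k4): s = 0.0560, t = -0.6792, ds/dtau = 0.3702, dt/dtau = 0.4458
step 2:
  k1: at (s, t) = (0.056002, -0.679198), (ds/dtau, dt/dtau) = (0.370245, 0.445751); Gamma_sss = 0.465590, Gamma_sst = -0.017627, Gamma_stt = 0.000000, Gamma_tss = 2.614090, Gamma_tst = -0.098968, Gamma_ttt = 0.000000; k1 = (0.370245, 0.445751, -0.058005, -0.325676)
  k2: at (s, t) = (0.083770, -0.645767), (ds/dtau, dt/dtau) = (0.365894, 0.421325); Gamma_sss = 0.650486, Gamma_sst = -0.037690, Gamma_stt = 0.000000, Gamma_tss = 2.487592, Gamma_tst = -0.144135, Gamma_ttt = 0.000000; k2 = (0.365894, 0.421325, -0.075466, -0.288596)
  k3: at (s, t) = (0.083444, -0.647599), (ds/dtau, dt/dtau) = (0.364585, 0.424106); Gamma_sss = 0.649720, Gamma_sst = -0.037452, Gamma_stt = 0.000000, Gamma_tss = 2.491371, Gamma_tst = -0.143610, Gamma_ttt = 0.000000; k3 = (0.364585, 0.424106, -0.074780, -0.286748)
  k4: at (s, t) = (0.110690, -0.615583), (ds/dtau, dt/dtau) = (0.359028, 0.402738); Gamma_sss = 0.801765, Gamma_sst = -0.062693, Gamma_stt = 0.000000, Gamma_tss = 2.356532, Gamma_tst = -0.184266, Gamma_ttt = 0.000000; k4 = (0.359028, 0.402738, -0.085218, -0.250472)
  Y <- Y + (h/6)(k1 + 2k2 + 2k3 + k4): s = 0.1108, t = -0.6157, ds/dtau = 0.3592, dt/dtau = 0.4026
step 3:
  k1: at (s, t) = (0.110758, -0.615715), (ds/dtau, dt/dtau) = (0.359152, 0.402580); Gamma_sss = 0.802327, Gamma_sst = -0.062770, Gamma_stt = 0.000000, Gamma_tss = 2.356476, Gamma_tst = -0.184357, Gamma_ttt = 0.000000; k1 = (0.359152, 0.402580, -0.085341, -0.250651)
  k2: at (s, t) = (0.137694, -0.585521), (ds/dtau, dt/dtau) = (0.352751, 0.383781); Gamma_sss = 0.926111, Gamma_sst = -0.092037, Gamma_stt = 0.000000, Gamma_tss = 2.219364, Gamma_tst = -0.220562, Gamma_ttt = 0.000000; k2 = (0.352751, 0.383781, -0.090319, -0.216444)
  k3: at (s, t) = (0.137214, -0.586931), (ds/dtau, dt/dtau) = (0.352378, 0.386346); Gamma_sss = 0.925148, Gamma_sst = -0.091528, Gamma_stt = 0.000000, Gamma_tss = 2.222873, Gamma_tst = -0.219917, Gamma_ttt = 0.000000; k3 = (0.352378, 0.386346, -0.089955, -0.216136)
  k4: at (s, t) = (0.163614, -0.557763), (ds/dtau, dt/dtau) = (0.345659, 0.370159); Gamma_sss = 1.023104, Gamma_sst = -0.123287, Gamma_stt = 0.000000, Gamma_tss = 2.087579, Gamma_tst = -0.251559, Gamma_ttt = 0.000000; k4 = (0.345659, 0.370159, -0.090692, -0.185051)
  Y <- Y + (h/6)(k1 + 2k2 + 2k3 + k4): s = 0.1636, t = -0.5579, ds/dtau = 0.3457, dt/dtau = 0.3701


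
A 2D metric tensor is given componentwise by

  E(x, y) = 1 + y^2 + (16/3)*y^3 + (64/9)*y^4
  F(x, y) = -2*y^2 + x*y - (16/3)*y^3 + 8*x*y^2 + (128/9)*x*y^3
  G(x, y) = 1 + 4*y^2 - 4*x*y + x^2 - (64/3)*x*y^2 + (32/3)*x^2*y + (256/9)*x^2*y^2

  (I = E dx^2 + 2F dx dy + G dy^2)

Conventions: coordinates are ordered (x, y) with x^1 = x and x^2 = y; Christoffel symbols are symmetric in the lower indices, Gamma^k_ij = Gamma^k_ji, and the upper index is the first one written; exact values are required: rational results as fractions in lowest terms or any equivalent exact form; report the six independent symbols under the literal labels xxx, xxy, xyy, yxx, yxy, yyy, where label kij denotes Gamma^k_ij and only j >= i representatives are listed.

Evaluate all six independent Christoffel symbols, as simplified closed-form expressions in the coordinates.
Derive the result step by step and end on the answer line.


E = 1 + y^2 + (16/3)*y^3 + (64/9)*y^4; F = -2*y^2 + x*y - (16/3)*y^3 + 8*x*y^2 + (128/9)*x*y^3; G = 1 + 4*y^2 - 4*x*y + x^2 - (64/3)*x*y^2 + (32/3)*x^2*y + (256/9)*x^2*y^2
Gamma^k_ij = (1/2) g^{kl} (d_i g_jl + d_j g_il - d_l g_ij), with g^inv = (1/(EG-F^2)) [[G, -F], [-F, E]]
first partials: E_x = 0, E_y = 2*y + 16*y^2 + (256/9)*y^3, F_x = y + 8*y^2 + (128/9)*y^3, F_y = -4*y + x - 16*y^2 + 16*x*y + (128/3)*x*y^2, G_x = -4*y + 2*x - (64/3)*y^2 + (64/3)*x*y + (512/9)*x*y^2, G_y = 8*y - 4*x - (128/3)*x*y + (32/3)*x^2 + (512/9)*x^2*y
D = EG - F^2 = 1 + 5*y^2 - 4*x*y + x^2 + (16/3)*y^3 - (64/3)*x*y^2 + (32/3)*x^2*y + (64/9)*y^4 + (256/9)*x^2*y^2
expanded: Gamma^x_xx = (G E_x - 2F F_x + F E_y)/(2D), Gamma^x_xy = (G E_y - F G_x)/(2D), Gamma^x_yy = (2G F_y - G G_x - F G_y)/(2D), Gamma^y_xx = (2E F_x - E E_y - F E_x)/(2D), Gamma^y_xy = (E G_x - F E_y)/(2D), Gamma^y_yy = (E G_y - 2F F_y + F G_x)/(2D); substitute and cancel common factors

Answer: Gamma_xxx = 0, Gamma_xxy = (128*y^3 + 72*y^2 + 9*y)/(256*x^2*y^2 + 96*x^2*y + 9*x^2 - 192*x*y^2 - 36*x*y + 64*y^4 + 48*y^3 + 45*y^2 + 9), Gamma_xyy = (128*x*y^2 + 48*x*y - 48*y^2 - 18*y)/(256*x^2*y^2 + 96*x^2*y + 9*x^2 - 192*x*y^2 - 36*x*y + 64*y^4 + 48*y^3 + 45*y^2 + 9), Gamma_yxx = 0, Gamma_yxy = (256*x*y^2 + 96*x*y + 9*x - 96*y^2 - 18*y)/(256*x^2*y^2 + 96*x^2*y + 9*x^2 - 192*x*y^2 - 36*x*y + 64*y^4 + 48*y^3 + 45*y^2 + 9), Gamma_yyy = (256*x^2*y + 48*x^2 - 192*x*y - 18*x + 36*y)/(256*x^2*y^2 + 96*x^2*y + 9*x^2 - 192*x*y^2 - 36*x*y + 64*y^4 + 48*y^3 + 45*y^2 + 9)
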